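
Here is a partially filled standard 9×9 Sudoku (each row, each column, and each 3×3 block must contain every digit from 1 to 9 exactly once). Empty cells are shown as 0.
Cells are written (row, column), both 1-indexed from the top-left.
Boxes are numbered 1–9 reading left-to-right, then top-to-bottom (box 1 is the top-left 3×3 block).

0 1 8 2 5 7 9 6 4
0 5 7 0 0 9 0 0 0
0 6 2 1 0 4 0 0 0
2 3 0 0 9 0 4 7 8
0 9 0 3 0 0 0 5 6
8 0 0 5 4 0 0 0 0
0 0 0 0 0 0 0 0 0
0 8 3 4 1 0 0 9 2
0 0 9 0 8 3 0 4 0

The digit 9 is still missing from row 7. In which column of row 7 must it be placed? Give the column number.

Consider where 9 can go in row 7.
(7,1) is out (box 7 already has a 9). (7,2) is out (column 2 already has a 9). (7,3) is out (column 3 already has a 9). (7,5) is out (column 5 already has a 9). The remaining empty cells in row 7 are similarly blocked.
So the only cell in row 7 that can hold 9 is (7,4).
That is column 4.

4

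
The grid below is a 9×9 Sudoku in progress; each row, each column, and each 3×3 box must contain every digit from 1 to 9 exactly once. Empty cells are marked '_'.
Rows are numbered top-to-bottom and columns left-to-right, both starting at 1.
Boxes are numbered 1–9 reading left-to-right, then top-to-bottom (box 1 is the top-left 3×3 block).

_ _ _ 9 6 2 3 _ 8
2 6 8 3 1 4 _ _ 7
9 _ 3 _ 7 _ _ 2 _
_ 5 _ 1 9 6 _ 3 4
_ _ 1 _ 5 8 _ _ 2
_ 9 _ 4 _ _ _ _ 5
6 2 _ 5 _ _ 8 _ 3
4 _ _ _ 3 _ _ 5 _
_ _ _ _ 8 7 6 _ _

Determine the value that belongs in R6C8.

8

Cell R6C8 itself could take any of {1, 6, 7, 8} by direct elimination.
Consider where 8 can go in box 6.
R4C7 is out (column 7 already has a 8).
R5C7 is out (row 5 already has a 8).
R5C8 is out (row 5 already has a 8).
R6C7 is out (column 7 already has a 8).
So the only cell in box 6 that can hold 8 is R6C8.
Therefore R6C8 = 8.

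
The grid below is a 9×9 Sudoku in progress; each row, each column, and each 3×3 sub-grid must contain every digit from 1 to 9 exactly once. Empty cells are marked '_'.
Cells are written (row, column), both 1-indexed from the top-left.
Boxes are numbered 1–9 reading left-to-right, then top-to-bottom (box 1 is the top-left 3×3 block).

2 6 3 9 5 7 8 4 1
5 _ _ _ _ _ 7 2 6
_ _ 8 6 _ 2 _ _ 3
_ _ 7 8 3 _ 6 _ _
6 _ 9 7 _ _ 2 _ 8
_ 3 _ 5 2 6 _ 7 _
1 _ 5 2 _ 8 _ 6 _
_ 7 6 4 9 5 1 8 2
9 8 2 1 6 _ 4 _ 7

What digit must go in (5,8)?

3

Cell (5,8) itself could take any of {1, 3, 5} by direct elimination.
Consider where 3 can go in row 5.
(5,2) is out (column 2 already has a 3).
(5,5) is out (column 5 already has a 3).
(5,6) is out (box 5 already has a 3).
So the only cell in row 5 that can hold 3 is (5,8).
Therefore (5,8) = 3.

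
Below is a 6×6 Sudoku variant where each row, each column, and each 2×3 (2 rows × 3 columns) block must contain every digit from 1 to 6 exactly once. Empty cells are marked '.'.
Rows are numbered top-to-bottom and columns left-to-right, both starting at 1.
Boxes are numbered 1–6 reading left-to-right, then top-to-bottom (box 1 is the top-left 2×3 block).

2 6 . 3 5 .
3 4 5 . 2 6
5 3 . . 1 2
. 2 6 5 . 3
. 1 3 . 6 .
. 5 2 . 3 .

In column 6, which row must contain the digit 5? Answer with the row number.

Consider where 5 can go in column 6.
R1C6 is out (row 1 already has a 5).
R6C6 is out (row 6 already has a 5).
So the only cell in column 6 that can hold 5 is R5C6.
That is row 5.

5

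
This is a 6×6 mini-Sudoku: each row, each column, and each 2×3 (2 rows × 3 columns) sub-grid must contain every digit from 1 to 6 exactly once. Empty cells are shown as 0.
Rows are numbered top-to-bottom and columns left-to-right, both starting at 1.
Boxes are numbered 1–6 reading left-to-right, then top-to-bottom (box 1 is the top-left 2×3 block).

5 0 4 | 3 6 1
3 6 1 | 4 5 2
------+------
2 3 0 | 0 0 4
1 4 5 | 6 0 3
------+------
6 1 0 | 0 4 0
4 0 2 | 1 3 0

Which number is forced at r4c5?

2

Row 4 already contains {1, 3, 4, 5, 6}.
Column 5 already contains {3, 4, 5, 6}.
Its 2×3 block (box 4) already contains {3, 4, 6}.
The only value from 1–6 not eliminated is 2, so r4c5 = 2.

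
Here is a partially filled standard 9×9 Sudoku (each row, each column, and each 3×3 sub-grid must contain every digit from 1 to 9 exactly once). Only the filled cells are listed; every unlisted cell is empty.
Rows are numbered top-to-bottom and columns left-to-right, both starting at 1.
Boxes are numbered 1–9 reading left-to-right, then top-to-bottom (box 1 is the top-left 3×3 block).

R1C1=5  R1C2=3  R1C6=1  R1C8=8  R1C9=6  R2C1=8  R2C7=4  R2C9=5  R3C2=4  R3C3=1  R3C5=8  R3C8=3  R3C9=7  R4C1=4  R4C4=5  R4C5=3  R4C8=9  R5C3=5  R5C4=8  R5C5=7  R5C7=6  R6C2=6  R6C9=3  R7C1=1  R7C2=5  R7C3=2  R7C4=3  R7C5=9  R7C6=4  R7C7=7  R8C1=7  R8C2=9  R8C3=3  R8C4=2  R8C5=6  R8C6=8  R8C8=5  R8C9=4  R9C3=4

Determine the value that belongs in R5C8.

4

Cell R5C8 itself could take any of {1, 2, 4} by direct elimination.
Consider where 4 can go in row 5.
R5C1 is out (column 1 already has a 4).
R5C2 is out (column 2 already has a 4).
R5C6 is out (column 6 already has a 4).
R5C9 is out (column 9 already has a 4).
So the only cell in row 5 that can hold 4 is R5C8.
Therefore R5C8 = 4.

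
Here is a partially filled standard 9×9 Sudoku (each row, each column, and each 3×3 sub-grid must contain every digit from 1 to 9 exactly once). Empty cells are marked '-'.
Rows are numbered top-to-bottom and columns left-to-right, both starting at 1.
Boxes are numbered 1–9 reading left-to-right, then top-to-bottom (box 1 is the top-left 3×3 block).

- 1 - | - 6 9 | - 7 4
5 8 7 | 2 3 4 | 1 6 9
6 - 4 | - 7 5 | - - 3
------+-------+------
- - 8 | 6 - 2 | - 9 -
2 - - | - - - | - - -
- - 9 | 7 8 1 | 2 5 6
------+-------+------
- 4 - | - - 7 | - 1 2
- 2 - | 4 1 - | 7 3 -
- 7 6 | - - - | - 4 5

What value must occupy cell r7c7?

Cell r7c7 itself could take any of {6, 8, 9} by direct elimination.
Consider where 6 can go in row 7.
r7c1 is out (column 1 already has a 6).
r7c3 is out (column 3 already has a 6).
r7c4 is out (column 4 already has a 6).
r7c5 is out (column 5 already has a 6).
So the only cell in row 7 that can hold 6 is r7c7.
Therefore r7c7 = 6.

6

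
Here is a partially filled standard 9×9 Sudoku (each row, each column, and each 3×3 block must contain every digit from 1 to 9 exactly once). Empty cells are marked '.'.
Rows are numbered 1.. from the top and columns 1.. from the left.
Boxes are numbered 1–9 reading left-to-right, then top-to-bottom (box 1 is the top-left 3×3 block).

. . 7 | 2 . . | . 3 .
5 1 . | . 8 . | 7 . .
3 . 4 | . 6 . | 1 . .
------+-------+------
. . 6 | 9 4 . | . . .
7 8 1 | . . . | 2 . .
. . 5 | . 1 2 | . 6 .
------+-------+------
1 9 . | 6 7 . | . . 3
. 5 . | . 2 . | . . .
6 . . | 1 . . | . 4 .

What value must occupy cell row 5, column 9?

Cell row 5, column 9 itself could take any of {4, 5, 9} by direct elimination.
Consider where 4 can go in row 5.
row 5, column 4 is out (box 5 already has a 4).
row 5, column 5 is out (column 5 already has a 4).
row 5, column 6 is out (box 5 already has a 4).
row 5, column 8 is out (column 8 already has a 4).
So the only cell in row 5 that can hold 4 is row 5, column 9.
Therefore row 5, column 9 = 4.

4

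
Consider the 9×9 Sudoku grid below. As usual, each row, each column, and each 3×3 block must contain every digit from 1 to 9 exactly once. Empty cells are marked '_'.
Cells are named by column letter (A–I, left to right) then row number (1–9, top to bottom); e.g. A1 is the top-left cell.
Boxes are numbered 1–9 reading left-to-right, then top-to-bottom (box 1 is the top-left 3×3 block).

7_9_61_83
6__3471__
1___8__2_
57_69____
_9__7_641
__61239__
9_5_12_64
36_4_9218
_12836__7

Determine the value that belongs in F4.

4

Cell F4 itself could take any of {4, 8} by direct elimination.
Consider where 4 can go in column F.
F3 is out (box 2 already has a 4).
F5 is out (row 5 already has a 4).
So the only cell in column F that can hold 4 is F4.
Therefore F4 = 4.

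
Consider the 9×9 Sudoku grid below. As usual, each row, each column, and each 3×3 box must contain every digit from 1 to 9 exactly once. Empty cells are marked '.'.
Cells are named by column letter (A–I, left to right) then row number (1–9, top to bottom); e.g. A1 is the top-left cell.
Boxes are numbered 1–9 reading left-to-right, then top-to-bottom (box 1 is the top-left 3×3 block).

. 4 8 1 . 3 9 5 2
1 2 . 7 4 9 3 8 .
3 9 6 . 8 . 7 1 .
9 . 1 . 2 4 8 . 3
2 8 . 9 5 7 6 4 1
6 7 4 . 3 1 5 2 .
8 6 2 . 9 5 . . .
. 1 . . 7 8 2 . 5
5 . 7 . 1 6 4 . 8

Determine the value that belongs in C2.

5

Row 2 already contains {1, 2, 3, 4, 7, 8, 9}.
Column C already contains {1, 2, 4, 6, 7, 8}.
Its 3×3 block (box 1) already contains {1, 2, 3, 4, 6, 8, 9}.
The only value from 1–9 not eliminated is 5, so C2 = 5.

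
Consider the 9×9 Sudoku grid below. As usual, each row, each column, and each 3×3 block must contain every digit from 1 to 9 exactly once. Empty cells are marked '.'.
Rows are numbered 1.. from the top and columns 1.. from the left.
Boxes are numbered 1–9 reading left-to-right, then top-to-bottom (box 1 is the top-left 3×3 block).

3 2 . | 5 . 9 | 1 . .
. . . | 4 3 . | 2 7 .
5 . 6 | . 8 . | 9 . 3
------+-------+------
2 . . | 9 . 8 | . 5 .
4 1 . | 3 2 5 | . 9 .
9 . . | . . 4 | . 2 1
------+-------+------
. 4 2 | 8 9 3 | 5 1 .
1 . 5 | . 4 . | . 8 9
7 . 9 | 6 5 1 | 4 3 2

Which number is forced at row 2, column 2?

Cell row 2, column 2 itself could take any of {8, 9} by direct elimination.
Consider where 9 can go in box 1.
row 1, column 3 is out (row 1 already has a 9).
row 2, column 1 is out (column 1 already has a 9).
row 2, column 3 is out (column 3 already has a 9).
row 3, column 2 is out (row 3 already has a 9).
So the only cell in box 1 that can hold 9 is row 2, column 2.
Therefore row 2, column 2 = 9.

9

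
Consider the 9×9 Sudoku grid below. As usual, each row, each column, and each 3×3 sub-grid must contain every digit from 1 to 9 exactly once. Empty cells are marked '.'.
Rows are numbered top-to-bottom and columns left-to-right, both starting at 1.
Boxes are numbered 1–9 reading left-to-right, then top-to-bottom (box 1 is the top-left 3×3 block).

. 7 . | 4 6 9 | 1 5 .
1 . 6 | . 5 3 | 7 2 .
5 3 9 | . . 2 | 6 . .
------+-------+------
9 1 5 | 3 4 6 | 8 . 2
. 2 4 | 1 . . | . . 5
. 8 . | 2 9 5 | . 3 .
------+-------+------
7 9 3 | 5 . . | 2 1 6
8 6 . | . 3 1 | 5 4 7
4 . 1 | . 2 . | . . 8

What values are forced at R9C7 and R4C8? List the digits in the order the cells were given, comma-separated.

3,7

For R9C7:
  Consider where 3 can go in row 9.
  R9C2 is out (column 2 already has a 3).
  R9C4 is out (column 4 already has a 3).
  R9C6 is out (column 6 already has a 3).
  R9C8 is out (column 8 already has a 3).
  So the only cell in row 9 that can hold 3 is R9C7.
  So R9C7 = 3.
For R4C8:
  Row 4 already contains {1, 2, 3, 4, 5, 6, 8, 9}.
  Column 8 already contains {1, 2, 3, 4, 5}.
  Its 3×3 block (box 6) already contains {2, 3, 5, 8}.
  The only value from 1–9 not eliminated is 7, so R4C8 = 7.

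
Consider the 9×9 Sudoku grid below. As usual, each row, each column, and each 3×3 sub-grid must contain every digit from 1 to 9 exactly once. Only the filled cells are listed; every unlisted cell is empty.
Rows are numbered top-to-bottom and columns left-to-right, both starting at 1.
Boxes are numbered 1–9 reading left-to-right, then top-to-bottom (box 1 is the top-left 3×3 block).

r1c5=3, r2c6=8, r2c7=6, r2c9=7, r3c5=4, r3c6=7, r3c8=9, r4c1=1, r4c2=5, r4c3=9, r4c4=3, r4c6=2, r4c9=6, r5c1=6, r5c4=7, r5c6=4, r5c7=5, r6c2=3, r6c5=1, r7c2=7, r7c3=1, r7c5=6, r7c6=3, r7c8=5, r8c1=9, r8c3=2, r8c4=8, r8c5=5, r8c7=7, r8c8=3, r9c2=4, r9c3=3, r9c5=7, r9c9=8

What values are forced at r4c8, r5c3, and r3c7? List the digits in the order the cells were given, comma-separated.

For r4c8:
  Consider where 7 can go in row 4.
  r4c5 is out (column 5 already has a 7).
  r4c7 is out (column 7 already has a 7).
  So the only cell in row 4 that can hold 7 is r4c8.
  So r4c8 = 7.
For r5c3:
  Row 5 already contains {4, 5, 6, 7}.
  Column 3 already contains {1, 2, 3, 9}.
  Its 3×3 block (box 4) already contains {1, 3, 5, 6, 9}.
  The only value from 1–9 not eliminated is 8, so r5c3 = 8.
For r3c7:
  Consider where 3 can go in column 7.
  r1c7 is out (row 1 already has a 3).
  r4c7 is out (row 4 already has a 3).
  r6c7 is out (row 6 already has a 3).
  r7c7 is out (row 7 already has a 3).
  r9c7 is out (row 9 already has a 3).
  So the only cell in column 7 that can hold 3 is r3c7.
  So r3c7 = 3.

7,8,3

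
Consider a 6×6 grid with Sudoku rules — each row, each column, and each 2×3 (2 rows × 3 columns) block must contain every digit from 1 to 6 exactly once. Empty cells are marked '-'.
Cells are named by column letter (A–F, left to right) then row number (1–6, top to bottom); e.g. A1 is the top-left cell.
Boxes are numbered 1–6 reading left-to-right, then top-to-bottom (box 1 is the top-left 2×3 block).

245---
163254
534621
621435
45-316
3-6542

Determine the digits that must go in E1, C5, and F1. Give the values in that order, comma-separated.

For E1:
  Row 1 already contains {2, 4, 5}.
  Column E already contains {1, 2, 3, 4, 5}.
  Its 2×3 block (box 2) already contains {2, 4, 5}.
  The only value from 1–6 not eliminated is 6, so E1 = 6.
For C5:
  Row 5 already contains {1, 3, 4, 5, 6}.
  Column C already contains {1, 3, 4, 5, 6}.
  Its 2×3 block (box 5) already contains {3, 4, 5, 6}.
  The only value from 1–6 not eliminated is 2, so C5 = 2.
For F1:
  Row 1 already contains {2, 4, 5}.
  Column F already contains {1, 2, 4, 5, 6}.
  Its 2×3 block (box 2) already contains {2, 4, 5}.
  The only value from 1–6 not eliminated is 3, so F1 = 3.

6,2,3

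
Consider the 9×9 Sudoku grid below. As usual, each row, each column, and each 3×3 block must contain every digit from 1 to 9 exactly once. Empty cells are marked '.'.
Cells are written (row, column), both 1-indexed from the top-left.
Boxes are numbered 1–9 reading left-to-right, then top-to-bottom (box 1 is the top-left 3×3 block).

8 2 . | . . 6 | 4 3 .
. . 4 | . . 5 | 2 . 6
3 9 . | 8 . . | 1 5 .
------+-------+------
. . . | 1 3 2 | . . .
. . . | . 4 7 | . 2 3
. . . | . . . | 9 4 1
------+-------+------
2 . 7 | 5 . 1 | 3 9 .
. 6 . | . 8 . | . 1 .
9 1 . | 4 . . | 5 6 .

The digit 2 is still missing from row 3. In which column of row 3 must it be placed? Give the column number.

Consider where 2 can go in row 3.
(3,3) is out (box 1 already has a 2).
(3,6) is out (column 6 already has a 2).
(3,9) is out (box 3 already has a 2).
So the only cell in row 3 that can hold 2 is (3,5).
That is column 5.

5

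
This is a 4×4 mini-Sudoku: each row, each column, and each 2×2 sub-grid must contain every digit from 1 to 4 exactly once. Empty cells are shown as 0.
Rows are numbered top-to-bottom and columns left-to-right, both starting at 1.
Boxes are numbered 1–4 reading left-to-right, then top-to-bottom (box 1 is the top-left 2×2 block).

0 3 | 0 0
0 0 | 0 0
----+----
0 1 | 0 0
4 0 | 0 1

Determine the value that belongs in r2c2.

Cell r2c2 itself could take any of {2, 4} by direct elimination.
Consider where 4 can go in box 1.
r1c1 is out (column 1 already has a 4).
r2c1 is out (column 1 already has a 4).
So the only cell in box 1 that can hold 4 is r2c2.
Therefore r2c2 = 4.

4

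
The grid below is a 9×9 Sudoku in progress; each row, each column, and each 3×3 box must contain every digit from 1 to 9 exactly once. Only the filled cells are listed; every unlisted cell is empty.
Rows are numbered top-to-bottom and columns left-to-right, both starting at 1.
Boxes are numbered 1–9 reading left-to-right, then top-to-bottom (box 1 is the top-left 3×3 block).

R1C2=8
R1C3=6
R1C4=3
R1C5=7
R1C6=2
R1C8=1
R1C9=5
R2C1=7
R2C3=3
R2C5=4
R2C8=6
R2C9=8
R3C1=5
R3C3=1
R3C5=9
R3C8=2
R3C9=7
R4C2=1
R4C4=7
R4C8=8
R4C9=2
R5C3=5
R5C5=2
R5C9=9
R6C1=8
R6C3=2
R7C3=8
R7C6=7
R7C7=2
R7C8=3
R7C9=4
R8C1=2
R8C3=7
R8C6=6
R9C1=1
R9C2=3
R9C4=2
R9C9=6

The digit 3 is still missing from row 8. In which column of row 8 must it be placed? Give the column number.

Consider where 3 can go in row 8.
R8C2 is out (column 2 already has a 3).
R8C4 is out (column 4 already has a 3).
R8C7 is out (box 9 already has a 3).
R8C8 is out (column 8 already has a 3).
R8C9 is out (box 9 already has a 3).
So the only cell in row 8 that can hold 3 is R8C5.
That is column 5.

5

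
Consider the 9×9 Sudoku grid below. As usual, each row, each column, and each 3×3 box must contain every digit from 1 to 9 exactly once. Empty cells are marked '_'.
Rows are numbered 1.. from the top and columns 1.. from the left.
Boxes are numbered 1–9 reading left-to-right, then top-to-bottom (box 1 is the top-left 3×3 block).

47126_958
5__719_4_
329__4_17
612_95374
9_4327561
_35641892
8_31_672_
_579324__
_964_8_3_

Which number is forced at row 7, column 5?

Row 7 already contains {1, 2, 3, 6, 7, 8}.
Column 5 already contains {1, 2, 3, 4, 6, 9}.
Its 3×3 block (box 8) already contains {1, 2, 3, 4, 6, 8, 9}.
The only value from 1–9 not eliminated is 5, so row 7, column 5 = 5.

5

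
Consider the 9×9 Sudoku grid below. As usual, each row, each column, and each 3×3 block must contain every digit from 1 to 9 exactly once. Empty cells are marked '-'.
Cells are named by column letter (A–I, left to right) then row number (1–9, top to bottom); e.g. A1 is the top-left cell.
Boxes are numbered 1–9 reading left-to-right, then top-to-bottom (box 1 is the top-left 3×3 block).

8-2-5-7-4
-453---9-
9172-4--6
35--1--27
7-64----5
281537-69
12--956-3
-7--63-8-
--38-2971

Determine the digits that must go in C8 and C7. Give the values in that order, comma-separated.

9,8

For C8:
  Consider where 9 can go in row 8.
  A8 is out (column A already has a 9).
  D8 is out (box 8 already has a 9).
  G8 is out (column G already has a 9).
  I8 is out (column I already has a 9).
  So the only cell in row 8 that can hold 9 is C8.
  So C8 = 9.
For C7:
  Consider where 8 can go in box 7.
  A8 is out (row 8 already has a 8).
  C8 is out (row 8 already has a 8).
  A9 is out (row 9 already has a 8).
  B9 is out (row 9 already has a 8).
  So the only cell in box 7 that can hold 8 is C7.
  So C7 = 8.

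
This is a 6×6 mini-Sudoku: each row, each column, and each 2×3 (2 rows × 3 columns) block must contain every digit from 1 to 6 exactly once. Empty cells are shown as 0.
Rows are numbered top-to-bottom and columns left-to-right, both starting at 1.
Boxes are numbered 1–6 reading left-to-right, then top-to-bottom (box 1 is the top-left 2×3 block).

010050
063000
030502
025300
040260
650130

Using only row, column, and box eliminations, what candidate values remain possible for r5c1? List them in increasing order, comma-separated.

Row 5 already contains {2, 4, 6}.
Column 1 already contains {6}.
Its 2×3 block (box 5) already contains {4, 5, 6}.
Removing those from 1–6 leaves {1, 3} as the candidates for r5c1.

1,3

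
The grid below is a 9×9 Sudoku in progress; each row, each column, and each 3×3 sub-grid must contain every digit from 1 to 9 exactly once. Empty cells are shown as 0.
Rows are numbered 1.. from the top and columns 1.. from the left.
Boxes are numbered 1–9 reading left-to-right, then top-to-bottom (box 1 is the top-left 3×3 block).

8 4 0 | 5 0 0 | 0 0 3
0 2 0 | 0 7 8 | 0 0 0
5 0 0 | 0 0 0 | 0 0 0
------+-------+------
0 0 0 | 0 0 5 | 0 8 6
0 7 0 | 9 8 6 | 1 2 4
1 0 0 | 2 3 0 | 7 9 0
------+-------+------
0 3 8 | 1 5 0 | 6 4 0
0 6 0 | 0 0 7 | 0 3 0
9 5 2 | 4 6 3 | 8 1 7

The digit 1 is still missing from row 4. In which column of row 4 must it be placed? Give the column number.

5

Consider where 1 can go in row 4.
row 4, column 1 is out (column 1 already has a 1).
row 4, column 2 is out (box 4 already has a 1).
row 4, column 3 is out (box 4 already has a 1).
row 4, column 4 is out (column 4 already has a 1).
row 4, column 7 is out (column 7 already has a 1).
So the only cell in row 4 that can hold 1 is row 4, column 5.
That is column 5.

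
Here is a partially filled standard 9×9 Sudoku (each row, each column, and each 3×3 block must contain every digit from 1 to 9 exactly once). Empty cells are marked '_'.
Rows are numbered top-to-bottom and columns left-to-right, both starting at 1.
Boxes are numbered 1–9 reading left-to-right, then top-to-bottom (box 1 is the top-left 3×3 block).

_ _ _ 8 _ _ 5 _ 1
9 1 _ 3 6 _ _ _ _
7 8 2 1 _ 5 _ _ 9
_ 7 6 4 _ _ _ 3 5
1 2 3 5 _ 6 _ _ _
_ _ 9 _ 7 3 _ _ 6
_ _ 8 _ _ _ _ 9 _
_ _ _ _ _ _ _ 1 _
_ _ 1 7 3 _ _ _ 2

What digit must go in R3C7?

Cell R3C7 itself could take any of {3, 4, 6} by direct elimination.
Consider where 3 can go in row 3.
R3C5 is out (column 5 already has a 3).
R3C8 is out (column 8 already has a 3).
So the only cell in row 3 that can hold 3 is R3C7.
Therefore R3C7 = 3.

3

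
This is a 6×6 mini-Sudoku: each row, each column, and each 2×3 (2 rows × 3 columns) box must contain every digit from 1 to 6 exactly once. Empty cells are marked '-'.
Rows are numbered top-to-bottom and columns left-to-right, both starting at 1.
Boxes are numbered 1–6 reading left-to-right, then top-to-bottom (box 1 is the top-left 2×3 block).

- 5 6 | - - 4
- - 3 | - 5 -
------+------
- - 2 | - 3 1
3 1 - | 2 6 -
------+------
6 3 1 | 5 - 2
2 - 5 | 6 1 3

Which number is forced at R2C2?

2

Cell R2C2 itself could take any of {2, 4} by direct elimination.
Consider where 2 can go in row 2.
R2C1 is out (column 1 already has a 2).
R2C4 is out (column 4 already has a 2).
R2C6 is out (column 6 already has a 2).
So the only cell in row 2 that can hold 2 is R2C2.
Therefore R2C2 = 2.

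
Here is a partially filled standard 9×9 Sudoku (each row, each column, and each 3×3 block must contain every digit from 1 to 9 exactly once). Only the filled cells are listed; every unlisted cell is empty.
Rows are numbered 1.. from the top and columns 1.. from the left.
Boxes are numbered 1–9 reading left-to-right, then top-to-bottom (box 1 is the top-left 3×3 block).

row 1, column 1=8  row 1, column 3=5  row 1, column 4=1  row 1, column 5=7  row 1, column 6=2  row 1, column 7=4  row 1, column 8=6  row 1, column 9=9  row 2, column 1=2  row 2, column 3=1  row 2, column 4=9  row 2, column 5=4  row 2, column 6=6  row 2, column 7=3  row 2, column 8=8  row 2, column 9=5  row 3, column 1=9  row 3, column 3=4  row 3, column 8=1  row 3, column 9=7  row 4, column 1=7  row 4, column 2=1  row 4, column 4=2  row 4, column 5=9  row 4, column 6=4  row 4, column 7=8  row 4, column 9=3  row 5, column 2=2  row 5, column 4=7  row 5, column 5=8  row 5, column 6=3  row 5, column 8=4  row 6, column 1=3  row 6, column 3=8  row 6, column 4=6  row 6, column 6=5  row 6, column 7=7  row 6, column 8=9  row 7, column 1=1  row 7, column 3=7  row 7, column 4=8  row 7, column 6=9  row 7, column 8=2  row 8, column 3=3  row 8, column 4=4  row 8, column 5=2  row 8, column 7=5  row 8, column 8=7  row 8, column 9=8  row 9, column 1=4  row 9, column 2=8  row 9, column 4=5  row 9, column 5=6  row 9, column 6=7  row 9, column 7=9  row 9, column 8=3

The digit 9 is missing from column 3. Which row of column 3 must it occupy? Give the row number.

Consider where 9 can go in column 3.
row 4, column 3 is out (row 4 already has a 9).
row 9, column 3 is out (row 9 already has a 9).
So the only cell in column 3 that can hold 9 is row 5, column 3.
That is row 5.

5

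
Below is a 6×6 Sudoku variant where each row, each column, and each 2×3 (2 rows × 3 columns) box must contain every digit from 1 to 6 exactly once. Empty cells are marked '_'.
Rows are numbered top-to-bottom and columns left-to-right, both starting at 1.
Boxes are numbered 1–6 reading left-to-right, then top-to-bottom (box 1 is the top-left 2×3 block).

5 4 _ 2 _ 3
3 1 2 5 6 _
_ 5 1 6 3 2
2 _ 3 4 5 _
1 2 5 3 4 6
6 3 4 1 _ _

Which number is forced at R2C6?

Row 2 already contains {1, 2, 3, 5, 6}.
Column 6 already contains {2, 3, 6}.
Its 2×3 block (box 2) already contains {2, 3, 5, 6}.
The only value from 1–6 not eliminated is 4, so R2C6 = 4.

4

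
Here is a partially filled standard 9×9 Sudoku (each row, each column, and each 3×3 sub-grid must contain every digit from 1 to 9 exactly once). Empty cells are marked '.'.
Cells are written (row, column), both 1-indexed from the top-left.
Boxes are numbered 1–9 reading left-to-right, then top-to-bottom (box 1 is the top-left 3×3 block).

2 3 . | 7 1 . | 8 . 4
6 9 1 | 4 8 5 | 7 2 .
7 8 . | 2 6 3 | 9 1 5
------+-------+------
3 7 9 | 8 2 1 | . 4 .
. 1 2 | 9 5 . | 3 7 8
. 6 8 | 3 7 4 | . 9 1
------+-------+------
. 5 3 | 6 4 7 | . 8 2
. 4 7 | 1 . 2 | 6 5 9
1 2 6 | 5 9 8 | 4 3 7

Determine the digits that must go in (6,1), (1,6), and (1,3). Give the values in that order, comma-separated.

5,9,5

For (6,1):
  Row 6 already contains {1, 3, 4, 6, 7, 8, 9}.
  Column 1 already contains {1, 2, 3, 6, 7}.
  Its 3×3 block (box 4) already contains {1, 2, 3, 6, 7, 8, 9}.
  The only value from 1–9 not eliminated is 5, so (6,1) = 5.
For (1,6):
  Row 1 already contains {1, 2, 3, 4, 7, 8}.
  Column 6 already contains {1, 2, 3, 4, 5, 7, 8}.
  Its 3×3 block (box 2) already contains {1, 2, 3, 4, 5, 6, 7, 8}.
  The only value from 1–9 not eliminated is 9, so (1,6) = 9.
For (1,3):
  Row 1 already contains {1, 2, 3, 4, 7, 8}.
  Column 3 already contains {1, 2, 3, 6, 7, 8, 9}.
  Its 3×3 block (box 1) already contains {1, 2, 3, 6, 7, 8, 9}.
  The only value from 1–9 not eliminated is 5, so (1,3) = 5.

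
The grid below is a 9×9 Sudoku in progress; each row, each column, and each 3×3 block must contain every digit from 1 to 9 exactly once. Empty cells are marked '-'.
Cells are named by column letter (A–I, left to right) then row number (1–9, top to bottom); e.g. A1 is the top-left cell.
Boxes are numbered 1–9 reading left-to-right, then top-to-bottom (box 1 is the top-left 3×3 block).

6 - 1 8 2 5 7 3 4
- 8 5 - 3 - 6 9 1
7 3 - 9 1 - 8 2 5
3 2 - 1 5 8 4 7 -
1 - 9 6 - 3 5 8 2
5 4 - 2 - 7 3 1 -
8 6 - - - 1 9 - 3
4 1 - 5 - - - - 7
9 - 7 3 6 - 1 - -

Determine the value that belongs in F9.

Cell F9 itself could take any of {2, 4} by direct elimination.
Consider where 2 can go in row 9.
B9 is out (column B already has a 2).
H9 is out (column H already has a 2).
I9 is out (column I already has a 2).
So the only cell in row 9 that can hold 2 is F9.
Therefore F9 = 2.

2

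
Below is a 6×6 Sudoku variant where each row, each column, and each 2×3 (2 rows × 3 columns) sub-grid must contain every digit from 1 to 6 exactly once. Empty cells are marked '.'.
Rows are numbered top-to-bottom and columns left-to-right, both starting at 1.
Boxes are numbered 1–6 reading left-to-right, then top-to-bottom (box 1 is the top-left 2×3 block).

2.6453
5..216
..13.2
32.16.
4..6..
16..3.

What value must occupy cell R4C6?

Cell R4C6 itself could take any of {4, 5} by direct elimination.
Consider where 5 can go in box 4.
R3C5 is out (column 5 already has a 5).
So the only cell in box 4 that can hold 5 is R4C6.
Therefore R4C6 = 5.

5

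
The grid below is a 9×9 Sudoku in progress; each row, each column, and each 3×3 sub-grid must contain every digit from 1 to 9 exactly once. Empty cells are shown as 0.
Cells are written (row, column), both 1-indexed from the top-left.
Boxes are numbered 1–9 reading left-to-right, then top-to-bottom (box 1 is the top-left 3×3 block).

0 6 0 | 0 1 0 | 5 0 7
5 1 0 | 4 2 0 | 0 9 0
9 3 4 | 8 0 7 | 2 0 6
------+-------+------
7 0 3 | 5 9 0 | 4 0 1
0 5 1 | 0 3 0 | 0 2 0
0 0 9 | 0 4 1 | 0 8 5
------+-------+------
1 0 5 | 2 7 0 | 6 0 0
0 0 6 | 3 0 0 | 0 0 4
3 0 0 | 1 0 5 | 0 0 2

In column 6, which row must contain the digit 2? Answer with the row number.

4

Consider where 2 can go in column 6.
(1,6) is out (box 2 already has a 2).
(2,6) is out (row 2 already has a 2).
(5,6) is out (row 5 already has a 2).
(7,6) is out (row 7 already has a 2).
(8,6) is out (box 8 already has a 2).
So the only cell in column 6 that can hold 2 is (4,6).
That is row 4.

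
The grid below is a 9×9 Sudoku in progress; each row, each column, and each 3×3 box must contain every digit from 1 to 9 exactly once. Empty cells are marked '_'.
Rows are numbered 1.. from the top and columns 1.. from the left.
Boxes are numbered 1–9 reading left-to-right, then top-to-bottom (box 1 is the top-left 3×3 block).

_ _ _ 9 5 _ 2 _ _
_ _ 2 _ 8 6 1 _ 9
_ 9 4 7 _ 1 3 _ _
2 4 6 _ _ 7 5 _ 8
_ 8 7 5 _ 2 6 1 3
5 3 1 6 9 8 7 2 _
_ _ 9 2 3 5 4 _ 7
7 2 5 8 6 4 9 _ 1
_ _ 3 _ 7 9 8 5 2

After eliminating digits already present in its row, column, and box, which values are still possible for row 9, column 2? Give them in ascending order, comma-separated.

Row 9 already contains {2, 3, 5, 7, 8, 9}.
Column 2 already contains {2, 3, 4, 8, 9}.
Its 3×3 block (box 7) already contains {2, 3, 5, 7, 9}.
Removing those from 1–9 leaves {1, 6} as the candidates for row 9, column 2.

1,6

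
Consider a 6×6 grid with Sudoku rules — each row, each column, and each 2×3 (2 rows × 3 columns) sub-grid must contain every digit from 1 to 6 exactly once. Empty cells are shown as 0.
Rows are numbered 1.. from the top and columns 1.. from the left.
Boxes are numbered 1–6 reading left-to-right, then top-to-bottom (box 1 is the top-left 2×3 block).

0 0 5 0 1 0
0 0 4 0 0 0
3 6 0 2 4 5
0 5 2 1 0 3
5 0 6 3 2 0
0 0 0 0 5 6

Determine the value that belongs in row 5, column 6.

Cell row 5, column 6 itself could take any of {1, 4} by direct elimination.
Consider where 1 can go in box 6.
row 6, column 4 is out (column 4 already has a 1).
So the only cell in box 6 that can hold 1 is row 5, column 6.
Therefore row 5, column 6 = 1.

1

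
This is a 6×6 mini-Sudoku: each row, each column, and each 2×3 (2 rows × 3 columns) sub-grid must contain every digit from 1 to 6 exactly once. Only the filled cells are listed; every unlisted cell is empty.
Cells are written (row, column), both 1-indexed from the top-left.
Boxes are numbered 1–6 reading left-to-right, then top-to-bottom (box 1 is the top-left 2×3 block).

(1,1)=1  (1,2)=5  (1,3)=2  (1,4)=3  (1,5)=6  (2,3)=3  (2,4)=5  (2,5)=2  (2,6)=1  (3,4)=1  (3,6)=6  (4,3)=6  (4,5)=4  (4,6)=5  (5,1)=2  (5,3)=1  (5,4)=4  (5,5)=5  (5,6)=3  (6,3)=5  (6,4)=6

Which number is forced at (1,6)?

Row 1 already contains {1, 2, 3, 5, 6}.
Column 6 already contains {1, 3, 5, 6}.
Its 2×3 block (box 2) already contains {1, 2, 3, 5, 6}.
The only value from 1–6 not eliminated is 4, so (1,6) = 4.

4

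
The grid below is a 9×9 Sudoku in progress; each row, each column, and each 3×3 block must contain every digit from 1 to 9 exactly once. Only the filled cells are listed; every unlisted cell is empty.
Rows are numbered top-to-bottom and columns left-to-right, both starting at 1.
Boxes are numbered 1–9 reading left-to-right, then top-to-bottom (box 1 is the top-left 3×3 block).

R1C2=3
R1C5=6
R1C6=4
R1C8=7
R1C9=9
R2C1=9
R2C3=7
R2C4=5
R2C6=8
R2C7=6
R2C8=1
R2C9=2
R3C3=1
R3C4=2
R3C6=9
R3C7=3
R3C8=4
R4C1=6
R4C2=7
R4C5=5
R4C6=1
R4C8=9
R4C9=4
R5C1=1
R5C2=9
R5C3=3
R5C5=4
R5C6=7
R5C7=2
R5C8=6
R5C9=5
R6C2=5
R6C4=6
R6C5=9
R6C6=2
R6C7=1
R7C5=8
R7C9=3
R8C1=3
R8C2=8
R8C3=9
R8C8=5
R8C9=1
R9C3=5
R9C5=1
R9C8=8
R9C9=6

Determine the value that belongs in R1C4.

1

Row 1 already contains {3, 4, 6, 7, 9}.
Column 4 already contains {2, 5, 6}.
Its 3×3 block (box 2) already contains {2, 4, 5, 6, 8, 9}.
The only value from 1–9 not eliminated is 1, so R1C4 = 1.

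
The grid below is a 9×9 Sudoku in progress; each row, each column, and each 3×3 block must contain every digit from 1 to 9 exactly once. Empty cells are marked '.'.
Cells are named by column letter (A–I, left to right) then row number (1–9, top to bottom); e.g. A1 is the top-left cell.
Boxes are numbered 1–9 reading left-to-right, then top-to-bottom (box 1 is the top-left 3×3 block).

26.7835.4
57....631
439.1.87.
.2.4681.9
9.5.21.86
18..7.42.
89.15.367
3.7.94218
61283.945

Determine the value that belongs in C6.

Cell C6 itself could take any of {3, 6} by direct elimination.
Consider where 6 can go in column C.
C1 is out (row 1 already has a 6).
C2 is out (row 2 already has a 6).
C4 is out (row 4 already has a 6).
C7 is out (row 7 already has a 6).
So the only cell in column C that can hold 6 is C6.
Therefore C6 = 6.

6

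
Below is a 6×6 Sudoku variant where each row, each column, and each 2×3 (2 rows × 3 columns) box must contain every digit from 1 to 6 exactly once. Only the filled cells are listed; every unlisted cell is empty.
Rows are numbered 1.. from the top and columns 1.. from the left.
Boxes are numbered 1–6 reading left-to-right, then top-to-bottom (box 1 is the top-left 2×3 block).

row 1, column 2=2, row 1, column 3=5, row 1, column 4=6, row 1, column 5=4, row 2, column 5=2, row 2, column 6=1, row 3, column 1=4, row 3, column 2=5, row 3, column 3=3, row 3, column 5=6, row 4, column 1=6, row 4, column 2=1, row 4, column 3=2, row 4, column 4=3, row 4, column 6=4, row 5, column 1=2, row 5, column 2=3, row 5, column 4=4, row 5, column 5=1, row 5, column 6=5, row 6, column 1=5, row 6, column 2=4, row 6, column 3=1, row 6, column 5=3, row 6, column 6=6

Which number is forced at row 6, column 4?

Row 6 already contains {1, 3, 4, 5, 6}.
Column 4 already contains {3, 4, 6}.
Its 2×3 block (box 6) already contains {1, 3, 4, 5, 6}.
The only value from 1–6 not eliminated is 2, so row 6, column 4 = 2.

2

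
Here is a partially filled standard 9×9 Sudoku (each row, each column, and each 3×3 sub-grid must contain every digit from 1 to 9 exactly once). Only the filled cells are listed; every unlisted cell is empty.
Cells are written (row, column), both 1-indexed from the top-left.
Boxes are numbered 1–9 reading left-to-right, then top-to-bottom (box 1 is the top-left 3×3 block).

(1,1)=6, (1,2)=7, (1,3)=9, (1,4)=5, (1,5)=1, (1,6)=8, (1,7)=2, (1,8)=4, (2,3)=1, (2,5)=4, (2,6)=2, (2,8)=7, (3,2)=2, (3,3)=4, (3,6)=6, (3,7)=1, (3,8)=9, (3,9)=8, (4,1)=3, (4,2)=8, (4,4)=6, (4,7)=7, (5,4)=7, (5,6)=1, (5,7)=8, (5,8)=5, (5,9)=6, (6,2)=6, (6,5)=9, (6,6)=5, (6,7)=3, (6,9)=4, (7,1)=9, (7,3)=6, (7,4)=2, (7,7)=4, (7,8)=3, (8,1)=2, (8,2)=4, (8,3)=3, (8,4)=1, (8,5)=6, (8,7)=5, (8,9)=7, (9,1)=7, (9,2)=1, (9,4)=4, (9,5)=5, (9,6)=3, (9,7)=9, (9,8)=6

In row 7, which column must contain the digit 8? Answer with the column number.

Consider where 8 can go in row 7.
(7,2) is out (column 2 already has a 8).
(7,6) is out (column 6 already has a 8).
(7,9) is out (column 9 already has a 8).
So the only cell in row 7 that can hold 8 is (7,5).
That is column 5.

5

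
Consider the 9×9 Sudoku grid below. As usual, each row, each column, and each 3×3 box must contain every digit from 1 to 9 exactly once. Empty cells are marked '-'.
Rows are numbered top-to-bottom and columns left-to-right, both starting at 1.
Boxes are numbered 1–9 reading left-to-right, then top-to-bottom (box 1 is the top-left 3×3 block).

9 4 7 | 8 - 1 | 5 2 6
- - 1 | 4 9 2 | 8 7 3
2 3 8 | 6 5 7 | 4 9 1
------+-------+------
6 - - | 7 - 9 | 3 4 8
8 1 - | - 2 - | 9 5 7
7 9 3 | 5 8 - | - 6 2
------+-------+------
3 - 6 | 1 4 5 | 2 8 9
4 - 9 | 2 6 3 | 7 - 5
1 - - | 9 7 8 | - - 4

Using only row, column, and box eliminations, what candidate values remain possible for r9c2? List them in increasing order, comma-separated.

2,5

Row 9 already contains {1, 4, 7, 8, 9}.
Column 2 already contains {1, 3, 4, 9}.
Its 3×3 block (box 7) already contains {1, 3, 4, 6, 9}.
Removing those from 1–9 leaves {2, 5} as the candidates for r9c2.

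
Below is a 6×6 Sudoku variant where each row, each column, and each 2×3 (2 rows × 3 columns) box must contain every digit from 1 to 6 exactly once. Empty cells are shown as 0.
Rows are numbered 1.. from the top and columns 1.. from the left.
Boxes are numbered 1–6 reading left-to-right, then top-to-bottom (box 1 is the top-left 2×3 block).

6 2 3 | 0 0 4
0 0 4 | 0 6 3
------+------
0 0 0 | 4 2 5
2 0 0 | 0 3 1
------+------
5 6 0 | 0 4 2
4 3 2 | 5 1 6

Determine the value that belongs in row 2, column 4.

Cell row 2, column 4 itself could take any of {1, 2} by direct elimination.
Consider where 2 can go in box 2.
row 1, column 4 is out (row 1 already has a 2).
row 1, column 5 is out (row 1 already has a 2).
So the only cell in box 2 that can hold 2 is row 2, column 4.
Therefore row 2, column 4 = 2.

2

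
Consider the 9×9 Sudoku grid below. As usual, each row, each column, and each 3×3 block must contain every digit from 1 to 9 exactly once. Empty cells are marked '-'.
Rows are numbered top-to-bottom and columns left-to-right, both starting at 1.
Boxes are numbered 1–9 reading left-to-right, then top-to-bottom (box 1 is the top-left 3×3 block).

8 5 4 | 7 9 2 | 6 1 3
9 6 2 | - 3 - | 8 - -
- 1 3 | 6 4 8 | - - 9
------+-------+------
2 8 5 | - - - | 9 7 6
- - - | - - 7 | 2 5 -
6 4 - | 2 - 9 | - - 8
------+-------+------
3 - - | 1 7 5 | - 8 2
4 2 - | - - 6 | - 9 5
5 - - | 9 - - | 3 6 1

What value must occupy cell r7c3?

Cell r7c3 itself could take any of {6, 9} by direct elimination.
Consider where 6 can go in column 3.
r5c3 is out (box 4 already has a 6).
r6c3 is out (row 6 already has a 6).
r8c3 is out (row 8 already has a 6).
r9c3 is out (row 9 already has a 6).
So the only cell in column 3 that can hold 6 is r7c3.
Therefore r7c3 = 6.

6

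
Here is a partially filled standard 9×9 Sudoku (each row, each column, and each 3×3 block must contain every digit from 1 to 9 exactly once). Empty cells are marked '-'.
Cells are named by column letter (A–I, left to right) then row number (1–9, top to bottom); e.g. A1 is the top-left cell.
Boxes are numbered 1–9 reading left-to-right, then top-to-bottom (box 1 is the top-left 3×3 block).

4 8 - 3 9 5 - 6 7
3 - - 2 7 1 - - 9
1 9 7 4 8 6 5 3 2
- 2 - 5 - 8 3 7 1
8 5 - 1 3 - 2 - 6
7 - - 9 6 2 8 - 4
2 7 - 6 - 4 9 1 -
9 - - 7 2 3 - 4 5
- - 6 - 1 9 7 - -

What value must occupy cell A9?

Row 9 already contains {1, 6, 7, 9}.
Column A already contains {1, 2, 3, 4, 7, 8, 9}.
Its 3×3 block (box 7) already contains {2, 6, 7, 9}.
The only value from 1–9 not eliminated is 5, so A9 = 5.

5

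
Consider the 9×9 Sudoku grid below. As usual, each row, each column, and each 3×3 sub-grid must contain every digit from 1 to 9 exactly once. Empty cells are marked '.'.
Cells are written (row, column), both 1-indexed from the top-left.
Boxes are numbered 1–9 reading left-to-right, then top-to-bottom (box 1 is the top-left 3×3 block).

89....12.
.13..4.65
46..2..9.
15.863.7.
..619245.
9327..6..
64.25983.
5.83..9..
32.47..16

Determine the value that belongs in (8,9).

2

Cell (8,9) itself could take any of {2, 4, 7} by direct elimination.
Consider where 2 can go in box 9.
(7,9) is out (row 7 already has a 2).
(8,8) is out (column 8 already has a 2).
(9,7) is out (row 9 already has a 2).
So the only cell in box 9 that can hold 2 is (8,9).
Therefore (8,9) = 2.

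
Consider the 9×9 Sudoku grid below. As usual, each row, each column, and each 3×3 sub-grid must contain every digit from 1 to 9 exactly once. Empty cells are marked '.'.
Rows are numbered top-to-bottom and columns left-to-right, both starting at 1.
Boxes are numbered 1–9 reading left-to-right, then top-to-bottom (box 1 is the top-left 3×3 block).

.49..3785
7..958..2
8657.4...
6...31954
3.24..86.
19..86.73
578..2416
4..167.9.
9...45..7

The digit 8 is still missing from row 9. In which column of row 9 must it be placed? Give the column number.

4

Consider where 8 can go in row 9.
r9c2 is out (box 7 already has a 8).
r9c3 is out (column 3 already has a 8).
r9c7 is out (column 7 already has a 8).
r9c8 is out (column 8 already has a 8).
So the only cell in row 9 that can hold 8 is r9c4.
That is column 4.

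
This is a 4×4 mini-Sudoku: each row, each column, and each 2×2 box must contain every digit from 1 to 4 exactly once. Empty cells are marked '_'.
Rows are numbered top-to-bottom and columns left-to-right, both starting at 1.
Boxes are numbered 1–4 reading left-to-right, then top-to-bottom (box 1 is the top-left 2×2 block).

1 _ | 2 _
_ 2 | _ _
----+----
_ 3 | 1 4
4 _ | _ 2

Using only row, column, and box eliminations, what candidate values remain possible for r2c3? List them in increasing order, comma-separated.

Row 2 already contains {2}.
Column 3 already contains {1, 2}.
Its 2×2 block (box 2) already contains {2}.
Removing those from 1–4 leaves {3, 4} as the candidates for r2c3.

3,4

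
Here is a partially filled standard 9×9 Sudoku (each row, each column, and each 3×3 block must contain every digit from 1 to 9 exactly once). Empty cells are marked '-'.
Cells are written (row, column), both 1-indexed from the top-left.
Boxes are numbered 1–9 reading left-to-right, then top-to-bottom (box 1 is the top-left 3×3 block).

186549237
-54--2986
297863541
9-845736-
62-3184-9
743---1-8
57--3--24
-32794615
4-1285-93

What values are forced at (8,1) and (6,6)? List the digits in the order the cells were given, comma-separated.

8,6

For (8,1):
  Row 8 already contains {1, 2, 3, 4, 5, 6, 7, 9}.
  Column 1 already contains {1, 2, 4, 5, 6, 7, 9}.
  Its 3×3 block (box 7) already contains {1, 2, 3, 4, 5, 7}.
  The only value from 1–9 not eliminated is 8, so (8,1) = 8.
For (6,6):
  Row 6 already contains {1, 3, 4, 7, 8}.
  Column 6 already contains {2, 3, 4, 5, 7, 8, 9}.
  Its 3×3 block (box 5) already contains {1, 3, 4, 5, 7, 8}.
  The only value from 1–9 not eliminated is 6, so (6,6) = 6.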